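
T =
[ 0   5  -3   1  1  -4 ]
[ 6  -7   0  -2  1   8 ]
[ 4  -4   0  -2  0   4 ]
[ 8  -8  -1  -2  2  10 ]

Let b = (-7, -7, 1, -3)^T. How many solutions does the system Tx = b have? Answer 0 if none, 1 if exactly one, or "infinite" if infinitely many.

0

Row reduce the augmented matrix [T | b].
Swap R1 ↔ R2
R3 ← R3 − (2/3)·R1: [0, 2/3, 0, -2/3, -2/3, -4/3, 17/3]
R4 ← R4 − (4/3)·R1: [0, 4/3, -1, 2/3, 2/3, -2/3, 19/3]
R3 ← R3 − (2/15)·R2: [0, 0, 2/5, -4/5, -4/5, -4/5, 33/5]
R4 ← R4 − (4/15)·R2: [0, 0, -1/5, 2/5, 2/5, 2/5, 41/5]
R4 ← R4 + (1/2)·R3: [0, 0, 0, 0, 0, 0, 23/2]
The echelon form has 4 nonzero rows; the last pivot sits in the augmented column, so rank(T) = 3 but rank([T|b]) = 4.
Since the ranks differ, the system is inconsistent.
It has no solutions.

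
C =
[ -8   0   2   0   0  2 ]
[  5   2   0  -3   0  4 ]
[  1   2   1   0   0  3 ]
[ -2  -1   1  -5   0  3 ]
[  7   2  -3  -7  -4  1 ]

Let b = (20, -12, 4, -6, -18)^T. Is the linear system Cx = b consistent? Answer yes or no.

yes

Row reduce the augmented matrix [C | b].
R2 ← R2 + (5/8)·R1: [0, 2, 5/4, -3, 0, 21/4, 1/2]
R3 ← R3 + (1/8)·R1: [0, 2, 5/4, 0, 0, 13/4, 13/2]
R4 ← R4 − (1/4)·R1: [0, -1, 1/2, -5, 0, 5/2, -11]
R5 ← R5 + (7/8)·R1: [0, 2, -5/4, -7, -4, 11/4, -1/2]
R3 ← R3 − R2: [0, 0, 0, 3, 0, -2, 6]
R4 ← R4 + (1/2)·R2: [0, 0, 9/8, -13/2, 0, 41/8, -43/4]
R5 ← R5 − R2: [0, 0, -5/2, -4, -4, -5/2, -1]
Swap R3 ↔ R4
R5 ← R5 + (20/9)·R3: [0, 0, 0, -166/9, -4, 80/9, -224/9]
R5 ← R5 + (166/27)·R4: [0, 0, 0, 0, -4, -92/27, 12]
The echelon form has 5 nonzero rows, and every pivot lies in the first 6 columns, so rank(C) = rank([C|b]) = 5.
The system is consistent.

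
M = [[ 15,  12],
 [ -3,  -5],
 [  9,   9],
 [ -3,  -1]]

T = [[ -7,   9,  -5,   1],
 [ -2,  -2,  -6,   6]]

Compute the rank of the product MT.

2

First compute MT:
[[-129, 111, -147,  87],
 [ 31, -17,  45, -33],
 [-81,  63, -99,  63],
 [ 23, -25,  21,  -9]]
Now row reduce the product.
R2 ← R2 + (31/129)·R1: [0, 416/43, 416/43, -520/43]
R3 ← R3 − (27/43)·R1: [0, -288/43, -288/43, 360/43]
R4 ← R4 + (23/129)·R1: [0, -224/43, -224/43, 280/43]
R3 ← R3 + (9/13)·R2: [0, 0, 0, 0]
R4 ← R4 + (7/13)·R2: [0, 0, 0, 0]
2 nonzero rows, so rank(MT) = 2.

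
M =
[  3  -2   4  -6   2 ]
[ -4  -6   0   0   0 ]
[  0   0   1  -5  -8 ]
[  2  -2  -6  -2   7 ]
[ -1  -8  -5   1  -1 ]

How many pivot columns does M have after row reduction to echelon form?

Row reduce to echelon form.
R2 ← R2 + (4/3)·R1: [0, -26/3, 16/3, -8, 8/3]
R4 ← R4 − (2/3)·R1: [0, -2/3, -26/3, 2, 17/3]
R5 ← R5 + (1/3)·R1: [0, -26/3, -11/3, -1, -1/3]
R4 ← R4 − (1/13)·R2: [0, 0, -118/13, 34/13, 71/13]
R5 ← R5 − R2: [0, 0, -9, 7, -3]
R4 ← R4 + (118/13)·R3: [0, 0, 0, -556/13, -873/13]
R5 ← R5 + (9)·R3: [0, 0, 0, -38, -75]
R5 ← R5 − (247/278)·R4: [0, 0, 0, 0, -4263/278]
Echelon form has 5 nonzero rows, so rank(M) = 5.
Each nonzero row contributes one pivot column: 5 pivot columns.

5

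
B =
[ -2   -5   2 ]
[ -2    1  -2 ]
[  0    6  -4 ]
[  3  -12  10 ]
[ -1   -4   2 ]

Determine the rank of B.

2

Row reduce to echelon form.
R2 ← R2 − R1: [0, 6, -4]
R4 ← R4 + (3/2)·R1: [0, -39/2, 13]
R5 ← R5 − (1/2)·R1: [0, -3/2, 1]
R3 ← R3 − R2: [0, 0, 0]
R4 ← R4 + (13/4)·R2: [0, 0, 0]
R5 ← R5 + (1/4)·R2: [0, 0, 0]
Echelon form has 2 nonzero rows, so rank(B) = 2.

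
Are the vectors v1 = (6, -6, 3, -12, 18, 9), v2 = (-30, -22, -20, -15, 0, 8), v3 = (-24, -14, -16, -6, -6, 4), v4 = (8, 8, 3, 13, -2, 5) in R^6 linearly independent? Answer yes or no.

no

Form the matrix with these vectors as rows and row reduce.
R2 ← R2 + (5)·R1: [0, -52, -5, -75, 90, 53]
R3 ← R3 + (4)·R1: [0, -38, -4, -54, 66, 40]
R4 ← R4 − (4/3)·R1: [0, 16, -1, 29, -26, -7]
R3 ← R3 − (19/26)·R2: [0, 0, -9/26, 21/26, 3/13, 33/26]
R4 ← R4 + (4/13)·R2: [0, 0, -33/13, 77/13, 22/13, 121/13]
R4 ← R4 − (22/3)·R3: [0, 0, 0, 0, 0, 0]
3 nonzero rows, so the 4 vectors span a space of dimension 3.
Since 3 < 4, the vectors are linearly dependent.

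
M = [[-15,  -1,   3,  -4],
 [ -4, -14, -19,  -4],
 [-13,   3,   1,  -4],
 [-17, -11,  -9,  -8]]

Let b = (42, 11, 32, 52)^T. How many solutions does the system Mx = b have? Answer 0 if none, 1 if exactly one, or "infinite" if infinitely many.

1

Row reduce the augmented matrix [M | b].
R2 ← R2 − (4/15)·R1: [0, -206/15, -99/5, -44/15, -1/5]
R3 ← R3 − (13/15)·R1: [0, 58/15, -8/5, -8/15, -22/5]
R4 ← R4 − (17/15)·R1: [0, -148/15, -62/5, -52/15, 22/5]
R3 ← R3 + (29/103)·R2: [0, 0, -739/103, -140/103, -459/103]
R4 ← R4 − (74/103)·R2: [0, 0, 188/103, -140/103, 468/103]
R4 ← R4 + (188/739)·R3: [0, 0, 0, -1260/739, 2520/739]
The echelon form has 4 nonzero rows, and every pivot lies in the first 4 columns, so rank(M) = rank([M|b]) = 4.
The system is consistent.
rank = 4 = number of unknowns, so the solution is unique.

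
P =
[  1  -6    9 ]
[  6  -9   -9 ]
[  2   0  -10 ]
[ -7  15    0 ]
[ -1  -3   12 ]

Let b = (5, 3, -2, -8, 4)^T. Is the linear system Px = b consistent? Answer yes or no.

yes

Row reduce the augmented matrix [P | b].
R2 ← R2 − (6)·R1: [0, 27, -63, -27]
R3 ← R3 − (2)·R1: [0, 12, -28, -12]
R4 ← R4 + (7)·R1: [0, -27, 63, 27]
R5 ← R5 + R1: [0, -9, 21, 9]
R3 ← R3 − (4/9)·R2: [0, 0, 0, 0]
R4 ← R4 + R2: [0, 0, 0, 0]
R5 ← R5 + (1/3)·R2: [0, 0, 0, 0]
The echelon form has 2 nonzero rows, and every pivot lies in the first 3 columns, so rank(P) = rank([P|b]) = 2.
The system is consistent.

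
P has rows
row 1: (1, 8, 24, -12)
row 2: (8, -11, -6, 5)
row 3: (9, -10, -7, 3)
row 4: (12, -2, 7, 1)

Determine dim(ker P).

Row reduce to echelon form.
R2 ← R2 − (8)·R1: [0, -75, -198, 101]
R3 ← R3 − (9)·R1: [0, -82, -223, 111]
R4 ← R4 − (12)·R1: [0, -98, -281, 145]
R3 ← R3 − (82/75)·R2: [0, 0, -163/25, 43/75]
R4 ← R4 − (98/75)·R2: [0, 0, -557/25, 977/75]
R4 ← R4 − (557/163)·R3: [0, 0, 0, 1804/163]
4 nonzero rows, so rank(P) = 4.
P has 4 columns; by rank–nullity, nullity = 4 − 4 = 0.

0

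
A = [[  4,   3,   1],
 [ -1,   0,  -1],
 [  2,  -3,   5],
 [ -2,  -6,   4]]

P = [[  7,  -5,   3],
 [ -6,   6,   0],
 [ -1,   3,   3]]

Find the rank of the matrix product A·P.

2

First compute AP:
[[  9,   1,  15],
 [ -6,   2,  -6],
 [ 27, -13,  21],
 [ 18, -14,   6]]
Now row reduce the product.
R2 ← R2 + (2/3)·R1: [0, 8/3, 4]
R3 ← R3 − (3)·R1: [0, -16, -24]
R4 ← R4 − (2)·R1: [0, -16, -24]
R3 ← R3 + (6)·R2: [0, 0, 0]
R4 ← R4 + (6)·R2: [0, 0, 0]
2 nonzero rows, so rank(AP) = 2.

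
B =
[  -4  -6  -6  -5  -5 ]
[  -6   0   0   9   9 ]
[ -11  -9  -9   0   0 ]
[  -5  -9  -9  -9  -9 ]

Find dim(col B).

2

Row reduce to echelon form.
R2 ← R2 − (3/2)·R1: [0, 9, 9, 33/2, 33/2]
R3 ← R3 − (11/4)·R1: [0, 15/2, 15/2, 55/4, 55/4]
R4 ← R4 − (5/4)·R1: [0, -3/2, -3/2, -11/4, -11/4]
R3 ← R3 − (5/6)·R2: [0, 0, 0, 0, 0]
R4 ← R4 + (1/6)·R2: [0, 0, 0, 0, 0]
Echelon form has 2 nonzero rows, so rank(B) = 2.
The column space has dimension equal to the rank: 2.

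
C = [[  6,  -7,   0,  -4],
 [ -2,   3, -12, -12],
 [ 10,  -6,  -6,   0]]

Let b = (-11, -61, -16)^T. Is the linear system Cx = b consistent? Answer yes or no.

yes

Row reduce the augmented matrix [C | b].
R2 ← R2 + (1/3)·R1: [0, 2/3, -12, -40/3, -194/3]
R3 ← R3 − (5/3)·R1: [0, 17/3, -6, 20/3, 7/3]
R3 ← R3 − (17/2)·R2: [0, 0, 96, 120, 552]
The echelon form has 3 nonzero rows, and every pivot lies in the first 4 columns, so rank(C) = rank([C|b]) = 3.
The system is consistent.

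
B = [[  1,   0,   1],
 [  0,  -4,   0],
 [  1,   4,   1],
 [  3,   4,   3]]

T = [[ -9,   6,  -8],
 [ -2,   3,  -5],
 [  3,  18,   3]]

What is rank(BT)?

First compute BT:
[[ -6,  24,  -5],
 [  8, -12,  20],
 [-14,  36, -25],
 [-26,  84, -35]]
Now row reduce the product.
R2 ← R2 + (4/3)·R1: [0, 20, 40/3]
R3 ← R3 − (7/3)·R1: [0, -20, -40/3]
R4 ← R4 − (13/3)·R1: [0, -20, -40/3]
R3 ← R3 + R2: [0, 0, 0]
R4 ← R4 + R2: [0, 0, 0]
2 nonzero rows, so rank(BT) = 2.

2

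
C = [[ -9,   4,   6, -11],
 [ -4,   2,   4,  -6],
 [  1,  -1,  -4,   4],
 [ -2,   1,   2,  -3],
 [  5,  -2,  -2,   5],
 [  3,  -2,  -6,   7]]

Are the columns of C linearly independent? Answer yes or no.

no

Row reduce C to echelon form.
R2 ← R2 − (4/9)·R1: [0, 2/9, 4/3, -10/9]
R3 ← R3 + (1/9)·R1: [0, -5/9, -10/3, 25/9]
R4 ← R4 − (2/9)·R1: [0, 1/9, 2/3, -5/9]
R5 ← R5 + (5/9)·R1: [0, 2/9, 4/3, -10/9]
R6 ← R6 + (1/3)·R1: [0, -2/3, -4, 10/3]
R3 ← R3 + (5/2)·R2: [0, 0, 0, 0]
R4 ← R4 − (1/2)·R2: [0, 0, 0, 0]
R5 ← R5 − R2: [0, 0, 0, 0]
R6 ← R6 + (3)·R2: [0, 0, 0, 0]
2 pivots among 4 columns.
Only 2 < 4 pivot columns, so the columns are linearly dependent.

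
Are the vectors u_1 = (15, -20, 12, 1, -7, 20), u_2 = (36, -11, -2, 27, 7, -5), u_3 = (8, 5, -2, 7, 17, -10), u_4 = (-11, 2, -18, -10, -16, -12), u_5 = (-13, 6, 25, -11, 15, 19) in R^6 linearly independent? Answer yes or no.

yes

Form the matrix with these vectors as rows and row reduce.
R2 ← R2 − (12/5)·R1: [0, 37, -154/5, 123/5, 119/5, -53]
R3 ← R3 − (8/15)·R1: [0, 47/3, -42/5, 97/15, 311/15, -62/3]
R4 ← R4 + (11/15)·R1: [0, -38/3, -46/5, -139/15, -317/15, 8/3]
R5 ← R5 + (13/15)·R1: [0, -34/3, 177/5, -152/15, 134/15, 109/3]
R3 ← R3 − (47/111)·R2: [0, 0, 2576/555, -2192/555, 5914/555, 197/111]
R4 ← R4 + (38/111)·R2: [0, 0, -10958/555, -469/555, -7207/555, -1718/111]
R5 ← R5 + (34/111)·R2: [0, 0, 14411/555, -1442/555, 9004/555, 2231/111]
R4 ← R4 + (5479/1288)·R3: [0, 0, 0, -2841/161, 20829/644, -10211/1288]
R5 ← R5 − (14411/2576)·R3: [0, 0, 0, 3139/161, -55885/1288, 26199/2576]
R5 ← R5 + (3139/2841)·R4: [0, 0, 0, 0, -57981/7576, 64141/45456]
5 nonzero rows, so the 5 vectors span a space of dimension 5.
Since 5 = 5, the vectors are linearly independent.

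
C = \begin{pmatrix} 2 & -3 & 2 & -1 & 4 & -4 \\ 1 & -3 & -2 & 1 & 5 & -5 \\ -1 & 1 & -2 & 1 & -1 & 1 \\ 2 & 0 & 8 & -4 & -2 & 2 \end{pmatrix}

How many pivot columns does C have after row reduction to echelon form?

2

Row reduce to echelon form.
R2 ← R2 − (1/2)·R1: [0, -3/2, -3, 3/2, 3, -3]
R3 ← R3 + (1/2)·R1: [0, -1/2, -1, 1/2, 1, -1]
R4 ← R4 − R1: [0, 3, 6, -3, -6, 6]
R3 ← R3 − (1/3)·R2: [0, 0, 0, 0, 0, 0]
R4 ← R4 + (2)·R2: [0, 0, 0, 0, 0, 0]
Echelon form has 2 nonzero rows, so rank(C) = 2.
Each nonzero row contributes one pivot column: 2 pivot columns.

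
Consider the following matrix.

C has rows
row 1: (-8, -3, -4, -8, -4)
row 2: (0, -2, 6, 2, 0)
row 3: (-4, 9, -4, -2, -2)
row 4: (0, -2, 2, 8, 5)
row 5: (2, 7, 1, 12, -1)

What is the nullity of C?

0

Row reduce to echelon form.
R3 ← R3 − (1/2)·R1: [0, 21/2, -2, 2, 0]
R5 ← R5 + (1/4)·R1: [0, 25/4, 0, 10, -2]
R3 ← R3 + (21/4)·R2: [0, 0, 59/2, 25/2, 0]
R4 ← R4 − R2: [0, 0, -4, 6, 5]
R5 ← R5 + (25/8)·R2: [0, 0, 75/4, 65/4, -2]
R4 ← R4 + (8/59)·R3: [0, 0, 0, 454/59, 5]
R5 ← R5 − (75/118)·R3: [0, 0, 0, 490/59, -2]
R5 ← R5 − (245/227)·R4: [0, 0, 0, 0, -1679/227]
5 nonzero rows, so rank(C) = 5.
C has 5 columns; by rank–nullity, nullity = 5 − 5 = 0.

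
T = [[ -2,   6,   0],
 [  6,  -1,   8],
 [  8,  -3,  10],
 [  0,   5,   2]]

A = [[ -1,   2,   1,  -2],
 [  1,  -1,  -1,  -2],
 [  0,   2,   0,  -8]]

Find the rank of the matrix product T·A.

2

First compute TA:
[[  8, -10,  -8,  -8],
 [ -7,  29,   7, -74],
 [-11,  39,  11, -90],
 [  5,  -1,  -5, -26]]
Now row reduce the product.
R2 ← R2 + (7/8)·R1: [0, 81/4, 0, -81]
R3 ← R3 + (11/8)·R1: [0, 101/4, 0, -101]
R4 ← R4 − (5/8)·R1: [0, 21/4, 0, -21]
R3 ← R3 − (101/81)·R2: [0, 0, 0, 0]
R4 ← R4 − (7/27)·R2: [0, 0, 0, 0]
2 nonzero rows, so rank(TA) = 2.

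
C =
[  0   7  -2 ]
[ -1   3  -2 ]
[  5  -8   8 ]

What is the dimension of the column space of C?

Row reduce to echelon form.
Swap R1 ↔ R2
R3 ← R3 + (5)·R1: [0, 7, -2]
R3 ← R3 − R2: [0, 0, 0]
Echelon form has 2 nonzero rows, so rank(C) = 2.
The column space has dimension equal to the rank: 2.

2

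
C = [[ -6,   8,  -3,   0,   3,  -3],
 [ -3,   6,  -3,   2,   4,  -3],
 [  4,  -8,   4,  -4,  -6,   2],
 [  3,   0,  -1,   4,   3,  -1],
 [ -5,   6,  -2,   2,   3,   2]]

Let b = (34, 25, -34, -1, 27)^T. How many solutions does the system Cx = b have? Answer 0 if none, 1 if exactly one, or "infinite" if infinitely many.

infinite

Row reduce the augmented matrix [C | b].
R2 ← R2 − (1/2)·R1: [0, 2, -3/2, 2, 5/2, -3/2, 8]
R3 ← R3 + (2/3)·R1: [0, -8/3, 2, -4, -4, 0, -34/3]
R4 ← R4 + (1/2)·R1: [0, 4, -5/2, 4, 9/2, -5/2, 16]
R5 ← R5 − (5/6)·R1: [0, -2/3, 1/2, 2, 1/2, 9/2, -4/3]
R3 ← R3 + (4/3)·R2: [0, 0, 0, -4/3, -2/3, -2, -2/3]
R4 ← R4 − (2)·R2: [0, 0, 1/2, 0, -1/2, 1/2, 0]
R5 ← R5 + (1/3)·R2: [0, 0, 0, 8/3, 4/3, 4, 4/3]
Swap R3 ↔ R4
R5 ← R5 + (2)·R4: [0, 0, 0, 0, 0, 0, 0]
The echelon form has 4 nonzero rows, and every pivot lies in the first 6 columns, so rank(C) = rank([C|b]) = 4.
The system is consistent.
rank = 4 < 6 unknowns, so there are infinitely many solutions.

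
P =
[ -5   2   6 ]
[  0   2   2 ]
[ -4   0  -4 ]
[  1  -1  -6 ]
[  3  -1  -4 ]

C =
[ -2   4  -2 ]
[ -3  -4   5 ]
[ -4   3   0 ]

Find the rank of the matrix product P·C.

2

First compute PC:
[[-20, -10,  20],
 [-14,  -2,  10],
 [ 24, -28,   8],
 [ 25, -10,  -7],
 [ 13,   4, -11]]
Now row reduce the product.
R2 ← R2 − (7/10)·R1: [0, 5, -4]
R3 ← R3 + (6/5)·R1: [0, -40, 32]
R4 ← R4 + (5/4)·R1: [0, -45/2, 18]
R5 ← R5 + (13/20)·R1: [0, -5/2, 2]
R3 ← R3 + (8)·R2: [0, 0, 0]
R4 ← R4 + (9/2)·R2: [0, 0, 0]
R5 ← R5 + (1/2)·R2: [0, 0, 0]
2 nonzero rows, so rank(PC) = 2.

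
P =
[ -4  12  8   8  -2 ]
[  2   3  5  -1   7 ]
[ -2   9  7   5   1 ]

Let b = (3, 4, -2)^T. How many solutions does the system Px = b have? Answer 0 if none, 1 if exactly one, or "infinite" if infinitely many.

Row reduce the augmented matrix [P | b].
R2 ← R2 + (1/2)·R1: [0, 9, 9, 3, 6, 11/2]
R3 ← R3 − (1/2)·R1: [0, 3, 3, 1, 2, -7/2]
R3 ← R3 − (1/3)·R2: [0, 0, 0, 0, 0, -16/3]
The echelon form has 3 nonzero rows; the last pivot sits in the augmented column, so rank(P) = 2 but rank([P|b]) = 3.
Since the ranks differ, the system is inconsistent.
It has no solutions.

0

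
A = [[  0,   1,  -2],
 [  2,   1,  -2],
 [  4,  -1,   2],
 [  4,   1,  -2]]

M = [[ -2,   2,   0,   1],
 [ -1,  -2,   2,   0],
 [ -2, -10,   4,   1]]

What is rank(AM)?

2

First compute AM:
[[  3,  18,  -6,  -2],
 [ -1,  22,  -6,   0],
 [-11, -10,   6,   6],
 [ -5,  26,  -6,   2]]
Now row reduce the product.
R2 ← R2 + (1/3)·R1: [0, 28, -8, -2/3]
R3 ← R3 + (11/3)·R1: [0, 56, -16, -4/3]
R4 ← R4 + (5/3)·R1: [0, 56, -16, -4/3]
R3 ← R3 − (2)·R2: [0, 0, 0, 0]
R4 ← R4 − (2)·R2: [0, 0, 0, 0]
2 nonzero rows, so rank(AM) = 2.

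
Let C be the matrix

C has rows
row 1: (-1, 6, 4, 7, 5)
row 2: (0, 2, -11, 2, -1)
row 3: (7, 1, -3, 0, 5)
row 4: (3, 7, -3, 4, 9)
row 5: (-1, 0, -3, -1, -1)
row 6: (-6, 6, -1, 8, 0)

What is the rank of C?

Row reduce to echelon form.
R3 ← R3 + (7)·R1: [0, 43, 25, 49, 40]
R4 ← R4 + (3)·R1: [0, 25, 9, 25, 24]
R5 ← R5 − R1: [0, -6, -7, -8, -6]
R6 ← R6 − (6)·R1: [0, -30, -25, -34, -30]
R3 ← R3 − (43/2)·R2: [0, 0, 523/2, 6, 123/2]
R4 ← R4 − (25/2)·R2: [0, 0, 293/2, 0, 73/2]
R5 ← R5 + (3)·R2: [0, 0, -40, -2, -9]
R6 ← R6 + (15)·R2: [0, 0, -190, -4, -45]
R4 ← R4 − (293/523)·R3: [0, 0, 0, -1758/523, 1070/523]
R5 ← R5 + (80/523)·R3: [0, 0, 0, -566/523, 213/523]
R6 ← R6 + (380/523)·R3: [0, 0, 0, 188/523, -165/523]
R5 ← R5 − (283/879)·R4: [0, 0, 0, 0, -221/879]
R6 ← R6 + (94/879)·R4: [0, 0, 0, 0, -85/879]
R6 ← R6 − (5/13)·R5: [0, 0, 0, 0, 0]
Echelon form has 5 nonzero rows, so rank(C) = 5.

5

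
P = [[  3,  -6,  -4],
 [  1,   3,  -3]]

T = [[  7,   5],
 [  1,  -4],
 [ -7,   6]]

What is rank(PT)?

2

First compute PT:
[[ 43,  15],
 [ 31, -25]]
Now row reduce the product.
R2 ← R2 − (31/43)·R1: [0, -1540/43]
2 nonzero rows, so rank(PT) = 2.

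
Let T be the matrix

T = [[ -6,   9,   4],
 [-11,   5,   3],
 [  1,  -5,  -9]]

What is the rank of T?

Row reduce to echelon form.
R2 ← R2 − (11/6)·R1: [0, -23/2, -13/3]
R3 ← R3 + (1/6)·R1: [0, -7/2, -25/3]
R3 ← R3 − (7/23)·R2: [0, 0, -484/69]
Echelon form has 3 nonzero rows, so rank(T) = 3.

3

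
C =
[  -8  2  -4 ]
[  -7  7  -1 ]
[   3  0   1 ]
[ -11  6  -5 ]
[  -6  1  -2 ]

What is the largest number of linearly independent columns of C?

3

Row reduce to echelon form.
R2 ← R2 − (7/8)·R1: [0, 21/4, 5/2]
R3 ← R3 + (3/8)·R1: [0, 3/4, -1/2]
R4 ← R4 − (11/8)·R1: [0, 13/4, 1/2]
R5 ← R5 − (3/4)·R1: [0, -1/2, 1]
R3 ← R3 − (1/7)·R2: [0, 0, -6/7]
R4 ← R4 − (13/21)·R2: [0, 0, -22/21]
R5 ← R5 + (2/21)·R2: [0, 0, 26/21]
R4 ← R4 − (11/9)·R3: [0, 0, 0]
R5 ← R5 + (13/9)·R3: [0, 0, 0]
Echelon form has 3 nonzero rows, so rank(C) = 3.
The rank gives the maximum number of linearly independent columns: 3.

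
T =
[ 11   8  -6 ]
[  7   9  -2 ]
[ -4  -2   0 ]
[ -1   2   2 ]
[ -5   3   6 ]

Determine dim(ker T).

0

Row reduce to echelon form.
R2 ← R2 − (7/11)·R1: [0, 43/11, 20/11]
R3 ← R3 + (4/11)·R1: [0, 10/11, -24/11]
R4 ← R4 + (1/11)·R1: [0, 30/11, 16/11]
R5 ← R5 + (5/11)·R1: [0, 73/11, 36/11]
R3 ← R3 − (10/43)·R2: [0, 0, -112/43]
R4 ← R4 − (30/43)·R2: [0, 0, 8/43]
R5 ← R5 − (73/43)·R2: [0, 0, 8/43]
R4 ← R4 + (1/14)·R3: [0, 0, 0]
R5 ← R5 + (1/14)·R3: [0, 0, 0]
3 nonzero rows, so rank(T) = 3.
T has 3 columns; by rank–nullity, nullity = 3 − 3 = 0.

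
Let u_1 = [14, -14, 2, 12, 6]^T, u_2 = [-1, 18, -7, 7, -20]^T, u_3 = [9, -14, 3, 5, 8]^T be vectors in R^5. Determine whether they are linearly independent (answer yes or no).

yes

Form the matrix with these vectors as rows and row reduce.
R2 ← R2 + (1/14)·R1: [0, 17, -48/7, 55/7, -137/7]
R3 ← R3 − (9/14)·R1: [0, -5, 12/7, -19/7, 29/7]
R3 ← R3 + (5/17)·R2: [0, 0, -36/119, -48/119, -192/119]
3 nonzero rows, so the 3 vectors span a space of dimension 3.
Since 3 = 3, the vectors are linearly independent.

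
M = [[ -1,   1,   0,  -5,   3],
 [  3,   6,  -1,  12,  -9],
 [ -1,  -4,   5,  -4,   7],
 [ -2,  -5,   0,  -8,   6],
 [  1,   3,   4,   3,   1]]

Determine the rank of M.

4

Row reduce to echelon form.
R2 ← R2 + (3)·R1: [0, 9, -1, -3, 0]
R3 ← R3 − R1: [0, -5, 5, 1, 4]
R4 ← R4 − (2)·R1: [0, -7, 0, 2, 0]
R5 ← R5 + R1: [0, 4, 4, -2, 4]
R3 ← R3 + (5/9)·R2: [0, 0, 40/9, -2/3, 4]
R4 ← R4 + (7/9)·R2: [0, 0, -7/9, -1/3, 0]
R5 ← R5 − (4/9)·R2: [0, 0, 40/9, -2/3, 4]
R4 ← R4 + (7/40)·R3: [0, 0, 0, -9/20, 7/10]
R5 ← R5 − R3: [0, 0, 0, 0, 0]
Echelon form has 4 nonzero rows, so rank(M) = 4.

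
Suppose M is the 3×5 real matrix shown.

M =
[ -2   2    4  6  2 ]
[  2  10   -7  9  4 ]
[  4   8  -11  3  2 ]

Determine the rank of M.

2

Row reduce to echelon form.
R2 ← R2 + R1: [0, 12, -3, 15, 6]
R3 ← R3 + (2)·R1: [0, 12, -3, 15, 6]
R3 ← R3 − R2: [0, 0, 0, 0, 0]
Echelon form has 2 nonzero rows, so rank(M) = 2.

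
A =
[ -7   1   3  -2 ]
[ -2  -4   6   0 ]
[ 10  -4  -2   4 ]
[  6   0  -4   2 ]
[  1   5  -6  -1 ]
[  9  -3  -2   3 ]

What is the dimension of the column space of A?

Row reduce to echelon form.
R2 ← R2 − (2/7)·R1: [0, -30/7, 36/7, 4/7]
R3 ← R3 + (10/7)·R1: [0, -18/7, 16/7, 8/7]
R4 ← R4 + (6/7)·R1: [0, 6/7, -10/7, 2/7]
R5 ← R5 + (1/7)·R1: [0, 36/7, -39/7, -9/7]
R6 ← R6 + (9/7)·R1: [0, -12/7, 13/7, 3/7]
R3 ← R3 − (3/5)·R2: [0, 0, -4/5, 4/5]
R4 ← R4 + (1/5)·R2: [0, 0, -2/5, 2/5]
R5 ← R5 + (6/5)·R2: [0, 0, 3/5, -3/5]
R6 ← R6 − (2/5)·R2: [0, 0, -1/5, 1/5]
R4 ← R4 − (1/2)·R3: [0, 0, 0, 0]
R5 ← R5 + (3/4)·R3: [0, 0, 0, 0]
R6 ← R6 − (1/4)·R3: [0, 0, 0, 0]
Echelon form has 3 nonzero rows, so rank(A) = 3.
The column space has dimension equal to the rank: 3.

3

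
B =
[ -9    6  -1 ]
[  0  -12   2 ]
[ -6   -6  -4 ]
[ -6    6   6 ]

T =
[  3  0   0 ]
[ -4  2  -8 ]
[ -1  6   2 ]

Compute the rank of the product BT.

3

First compute BT:
[[-50,   6, -50],
 [ 46, -12, 100],
 [ 10, -36,  40],
 [-48,  48, -36]]
Now row reduce the product.
R2 ← R2 + (23/25)·R1: [0, -162/25, 54]
R3 ← R3 + (1/5)·R1: [0, -174/5, 30]
R4 ← R4 − (24/25)·R1: [0, 1056/25, 12]
R3 ← R3 − (145/27)·R2: [0, 0, -260]
R4 ← R4 + (176/27)·R2: [0, 0, 364]
R4 ← R4 + (7/5)·R3: [0, 0, 0]
3 nonzero rows, so rank(BT) = 3.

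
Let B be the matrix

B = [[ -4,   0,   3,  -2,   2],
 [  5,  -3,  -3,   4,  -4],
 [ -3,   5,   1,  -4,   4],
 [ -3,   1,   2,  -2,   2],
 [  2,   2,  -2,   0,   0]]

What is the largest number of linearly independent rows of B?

Row reduce to echelon form.
R2 ← R2 + (5/4)·R1: [0, -3, 3/4, 3/2, -3/2]
R3 ← R3 − (3/4)·R1: [0, 5, -5/4, -5/2, 5/2]
R4 ← R4 − (3/4)·R1: [0, 1, -1/4, -1/2, 1/2]
R5 ← R5 + (1/2)·R1: [0, 2, -1/2, -1, 1]
R3 ← R3 + (5/3)·R2: [0, 0, 0, 0, 0]
R4 ← R4 + (1/3)·R2: [0, 0, 0, 0, 0]
R5 ← R5 + (2/3)·R2: [0, 0, 0, 0, 0]
Echelon form has 2 nonzero rows, so rank(B) = 2.
The rank gives the maximum number of linearly independent rows: 2.

2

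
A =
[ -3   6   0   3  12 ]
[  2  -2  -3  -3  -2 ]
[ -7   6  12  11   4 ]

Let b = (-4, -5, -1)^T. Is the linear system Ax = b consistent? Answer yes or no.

no

Row reduce the augmented matrix [A | b].
R2 ← R2 + (2/3)·R1: [0, 2, -3, -1, 6, -23/3]
R3 ← R3 − (7/3)·R1: [0, -8, 12, 4, -24, 25/3]
R3 ← R3 + (4)·R2: [0, 0, 0, 0, 0, -67/3]
The echelon form has 3 nonzero rows; the last pivot sits in the augmented column, so rank(A) = 2 but rank([A|b]) = 3.
Since the ranks differ, the system is inconsistent.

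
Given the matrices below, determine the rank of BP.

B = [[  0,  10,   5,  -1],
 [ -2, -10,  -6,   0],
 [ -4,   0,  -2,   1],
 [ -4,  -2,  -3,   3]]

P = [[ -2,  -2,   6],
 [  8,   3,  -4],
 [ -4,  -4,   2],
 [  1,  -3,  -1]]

First compute BP:
[[ 59,  13, -29],
 [-52,  -2,  16],
 [ 17,  13, -29],
 [  7,   5, -25]]
Now row reduce the product.
R2 ← R2 + (52/59)·R1: [0, 558/59, -564/59]
R3 ← R3 − (17/59)·R1: [0, 546/59, -1218/59]
R4 ← R4 − (7/59)·R1: [0, 204/59, -1272/59]
R3 ← R3 − (91/93)·R2: [0, 0, -350/31]
R4 ← R4 − (34/93)·R2: [0, 0, -560/31]
R4 ← R4 − (8/5)·R3: [0, 0, 0]
3 nonzero rows, so rank(BP) = 3.

3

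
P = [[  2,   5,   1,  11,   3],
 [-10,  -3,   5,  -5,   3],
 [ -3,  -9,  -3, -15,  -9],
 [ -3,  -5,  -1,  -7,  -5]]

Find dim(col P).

3

Row reduce to echelon form.
R2 ← R2 + (5)·R1: [0, 22, 10, 50, 18]
R3 ← R3 + (3/2)·R1: [0, -3/2, -3/2, 3/2, -9/2]
R4 ← R4 + (3/2)·R1: [0, 5/2, 1/2, 19/2, -1/2]
R3 ← R3 + (3/44)·R2: [0, 0, -9/11, 54/11, -36/11]
R4 ← R4 − (5/44)·R2: [0, 0, -7/11, 42/11, -28/11]
R4 ← R4 − (7/9)·R3: [0, 0, 0, 0, 0]
Echelon form has 3 nonzero rows, so rank(P) = 3.
The column space has dimension equal to the rank: 3.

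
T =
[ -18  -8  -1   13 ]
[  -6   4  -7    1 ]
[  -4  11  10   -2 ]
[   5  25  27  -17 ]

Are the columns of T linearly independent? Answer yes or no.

yes

Row reduce T to echelon form.
R2 ← R2 − (1/3)·R1: [0, 20/3, -20/3, -10/3]
R3 ← R3 − (2/9)·R1: [0, 115/9, 92/9, -44/9]
R4 ← R4 + (5/18)·R1: [0, 205/9, 481/18, -241/18]
R3 ← R3 − (23/12)·R2: [0, 0, 23, 3/2]
R4 ← R4 − (41/12)·R2: [0, 0, 99/2, -2]
R4 ← R4 − (99/46)·R3: [0, 0, 0, -481/92]
4 pivots among 4 columns.
Every column is a pivot column, so the columns are linearly independent.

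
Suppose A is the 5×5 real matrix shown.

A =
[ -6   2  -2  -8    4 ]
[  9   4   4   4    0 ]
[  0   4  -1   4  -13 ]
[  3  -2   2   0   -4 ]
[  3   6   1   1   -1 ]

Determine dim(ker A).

1

Row reduce to echelon form.
R2 ← R2 + (3/2)·R1: [0, 7, 1, -8, 6]
R4 ← R4 + (1/2)·R1: [0, -1, 1, -4, -2]
R5 ← R5 + (1/2)·R1: [0, 7, 0, -3, 1]
R3 ← R3 − (4/7)·R2: [0, 0, -11/7, 60/7, -115/7]
R4 ← R4 + (1/7)·R2: [0, 0, 8/7, -36/7, -8/7]
R5 ← R5 − R2: [0, 0, -1, 5, -5]
R4 ← R4 + (8/11)·R3: [0, 0, 0, 12/11, -144/11]
R5 ← R5 − (7/11)·R3: [0, 0, 0, -5/11, 60/11]
R5 ← R5 + (5/12)·R4: [0, 0, 0, 0, 0]
4 nonzero rows, so rank(A) = 4.
A has 5 columns; by rank–nullity, nullity = 5 − 4 = 1.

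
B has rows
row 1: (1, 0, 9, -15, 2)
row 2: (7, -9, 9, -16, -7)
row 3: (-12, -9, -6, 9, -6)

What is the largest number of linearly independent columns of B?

3

Row reduce to echelon form.
R2 ← R2 − (7)·R1: [0, -9, -54, 89, -21]
R3 ← R3 + (12)·R1: [0, -9, 102, -171, 18]
R3 ← R3 − R2: [0, 0, 156, -260, 39]
Echelon form has 3 nonzero rows, so rank(B) = 3.
The rank gives the maximum number of linearly independent columns: 3.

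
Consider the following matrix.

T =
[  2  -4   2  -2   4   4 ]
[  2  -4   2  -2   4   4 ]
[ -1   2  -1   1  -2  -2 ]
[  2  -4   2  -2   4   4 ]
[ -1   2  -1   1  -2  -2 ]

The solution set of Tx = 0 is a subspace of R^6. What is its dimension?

Row reduce to echelon form.
R2 ← R2 − R1: [0, 0, 0, 0, 0, 0]
R3 ← R3 + (1/2)·R1: [0, 0, 0, 0, 0, 0]
R4 ← R4 − R1: [0, 0, 0, 0, 0, 0]
R5 ← R5 + (1/2)·R1: [0, 0, 0, 0, 0, 0]
1 nonzero row, so rank(T) = 1.
T has 6 columns; by rank–nullity, nullity = 6 − 1 = 5.

5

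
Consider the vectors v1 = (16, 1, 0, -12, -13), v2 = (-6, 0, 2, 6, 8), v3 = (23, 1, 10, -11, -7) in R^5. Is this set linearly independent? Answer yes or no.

Form the matrix with these vectors as rows and row reduce.
R2 ← R2 + (3/8)·R1: [0, 3/8, 2, 3/2, 25/8]
R3 ← R3 − (23/16)·R1: [0, -7/16, 10, 25/4, 187/16]
R3 ← R3 + (7/6)·R2: [0, 0, 37/3, 8, 46/3]
3 nonzero rows, so the 3 vectors span a space of dimension 3.
Since 3 = 3, the vectors are linearly independent.

yes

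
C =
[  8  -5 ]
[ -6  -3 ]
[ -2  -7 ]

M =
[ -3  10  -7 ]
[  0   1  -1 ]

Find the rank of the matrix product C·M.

2

First compute CM:
[[-24,  75, -51],
 [ 18, -63,  45],
 [  6, -27,  21]]
Now row reduce the product.
R2 ← R2 + (3/4)·R1: [0, -27/4, 27/4]
R3 ← R3 + (1/4)·R1: [0, -33/4, 33/4]
R3 ← R3 − (11/9)·R2: [0, 0, 0]
2 nonzero rows, so rank(CM) = 2.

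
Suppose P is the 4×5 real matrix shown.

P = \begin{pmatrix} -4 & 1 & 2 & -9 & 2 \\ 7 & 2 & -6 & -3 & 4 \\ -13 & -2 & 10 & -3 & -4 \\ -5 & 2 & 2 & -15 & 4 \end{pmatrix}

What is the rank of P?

2

Row reduce to echelon form.
R2 ← R2 + (7/4)·R1: [0, 15/4, -5/2, -75/4, 15/2]
R3 ← R3 − (13/4)·R1: [0, -21/4, 7/2, 105/4, -21/2]
R4 ← R4 − (5/4)·R1: [0, 3/4, -1/2, -15/4, 3/2]
R3 ← R3 + (7/5)·R2: [0, 0, 0, 0, 0]
R4 ← R4 − (1/5)·R2: [0, 0, 0, 0, 0]
Echelon form has 2 nonzero rows, so rank(P) = 2.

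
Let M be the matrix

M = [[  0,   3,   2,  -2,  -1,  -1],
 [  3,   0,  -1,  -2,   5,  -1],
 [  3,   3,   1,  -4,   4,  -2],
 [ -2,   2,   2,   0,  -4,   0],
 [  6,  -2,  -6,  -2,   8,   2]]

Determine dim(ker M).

3

Row reduce to echelon form.
Swap R1 ↔ R2
R3 ← R3 − R1: [0, 3, 2, -2, -1, -1]
R4 ← R4 + (2/3)·R1: [0, 2, 4/3, -4/3, -2/3, -2/3]
R5 ← R5 − (2)·R1: [0, -2, -4, 2, -2, 4]
R3 ← R3 − R2: [0, 0, 0, 0, 0, 0]
R4 ← R4 − (2/3)·R2: [0, 0, 0, 0, 0, 0]
R5 ← R5 + (2/3)·R2: [0, 0, -8/3, 2/3, -8/3, 10/3]
Swap R3 ↔ R5
3 nonzero rows, so rank(M) = 3.
M has 6 columns; by rank–nullity, nullity = 6 − 3 = 3.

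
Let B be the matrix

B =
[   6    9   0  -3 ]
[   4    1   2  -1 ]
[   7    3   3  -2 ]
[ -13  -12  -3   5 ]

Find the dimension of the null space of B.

2

Row reduce to echelon form.
R2 ← R2 − (2/3)·R1: [0, -5, 2, 1]
R3 ← R3 − (7/6)·R1: [0, -15/2, 3, 3/2]
R4 ← R4 + (13/6)·R1: [0, 15/2, -3, -3/2]
R3 ← R3 − (3/2)·R2: [0, 0, 0, 0]
R4 ← R4 + (3/2)·R2: [0, 0, 0, 0]
2 nonzero rows, so rank(B) = 2.
B has 4 columns; by rank–nullity, nullity = 4 − 2 = 2.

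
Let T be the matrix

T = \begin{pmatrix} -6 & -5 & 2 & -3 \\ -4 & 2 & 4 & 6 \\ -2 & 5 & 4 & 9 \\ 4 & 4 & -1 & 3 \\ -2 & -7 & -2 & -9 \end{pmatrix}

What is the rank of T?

2

Row reduce to echelon form.
R2 ← R2 − (2/3)·R1: [0, 16/3, 8/3, 8]
R3 ← R3 − (1/3)·R1: [0, 20/3, 10/3, 10]
R4 ← R4 + (2/3)·R1: [0, 2/3, 1/3, 1]
R5 ← R5 − (1/3)·R1: [0, -16/3, -8/3, -8]
R3 ← R3 − (5/4)·R2: [0, 0, 0, 0]
R4 ← R4 − (1/8)·R2: [0, 0, 0, 0]
R5 ← R5 + R2: [0, 0, 0, 0]
Echelon form has 2 nonzero rows, so rank(T) = 2.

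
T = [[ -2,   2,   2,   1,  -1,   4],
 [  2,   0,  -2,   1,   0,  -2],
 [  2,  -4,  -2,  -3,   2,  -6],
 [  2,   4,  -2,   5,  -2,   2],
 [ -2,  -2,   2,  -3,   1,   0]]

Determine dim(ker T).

4

Row reduce to echelon form.
R2 ← R2 + R1: [0, 2, 0, 2, -1, 2]
R3 ← R3 + R1: [0, -2, 0, -2, 1, -2]
R4 ← R4 + R1: [0, 6, 0, 6, -3, 6]
R5 ← R5 − R1: [0, -4, 0, -4, 2, -4]
R3 ← R3 + R2: [0, 0, 0, 0, 0, 0]
R4 ← R4 − (3)·R2: [0, 0, 0, 0, 0, 0]
R5 ← R5 + (2)·R2: [0, 0, 0, 0, 0, 0]
2 nonzero rows, so rank(T) = 2.
T has 6 columns; by rank–nullity, nullity = 6 − 2 = 4.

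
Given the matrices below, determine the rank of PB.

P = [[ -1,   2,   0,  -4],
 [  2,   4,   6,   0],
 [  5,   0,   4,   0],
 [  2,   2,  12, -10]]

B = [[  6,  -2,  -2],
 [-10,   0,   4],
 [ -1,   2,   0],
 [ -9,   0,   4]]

First compute PB:
[[ 10,   2,  -6],
 [-34,   8,  12],
 [ 26,  -2, -10],
 [ 70,  20, -36]]
Now row reduce the product.
R2 ← R2 + (17/5)·R1: [0, 74/5, -42/5]
R3 ← R3 − (13/5)·R1: [0, -36/5, 28/5]
R4 ← R4 − (7)·R1: [0, 6, 6]
R3 ← R3 + (18/37)·R2: [0, 0, 56/37]
R4 ← R4 − (15/37)·R2: [0, 0, 348/37]
R4 ← R4 − (87/14)·R3: [0, 0, 0]
3 nonzero rows, so rank(PB) = 3.

3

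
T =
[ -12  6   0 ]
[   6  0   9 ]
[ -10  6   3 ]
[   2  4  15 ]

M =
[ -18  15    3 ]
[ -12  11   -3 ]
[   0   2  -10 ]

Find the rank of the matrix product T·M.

First compute TM:
[[144, -114, -54],
 [-108, 108, -72],
 [108, -78, -78],
 [-84, 104, -156]]
Now row reduce the product.
R2 ← R2 + (3/4)·R1: [0, 45/2, -225/2]
R3 ← R3 − (3/4)·R1: [0, 15/2, -75/2]
R4 ← R4 + (7/12)·R1: [0, 75/2, -375/2]
R3 ← R3 − (1/3)·R2: [0, 0, 0]
R4 ← R4 − (5/3)·R2: [0, 0, 0]
2 nonzero rows, so rank(TM) = 2.

2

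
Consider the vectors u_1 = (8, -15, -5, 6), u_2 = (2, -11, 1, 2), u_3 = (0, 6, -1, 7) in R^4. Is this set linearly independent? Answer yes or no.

Form the matrix with these vectors as rows and row reduce.
R2 ← R2 − (1/4)·R1: [0, -29/4, 9/4, 1/2]
R3 ← R3 + (24/29)·R2: [0, 0, 25/29, 215/29]
3 nonzero rows, so the 3 vectors span a space of dimension 3.
Since 3 = 3, the vectors are linearly independent.

yes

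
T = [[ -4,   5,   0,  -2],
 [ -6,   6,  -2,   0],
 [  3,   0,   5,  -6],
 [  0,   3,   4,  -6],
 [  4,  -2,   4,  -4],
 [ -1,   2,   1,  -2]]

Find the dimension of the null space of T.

Row reduce to echelon form.
R2 ← R2 − (3/2)·R1: [0, -3/2, -2, 3]
R3 ← R3 + (3/4)·R1: [0, 15/4, 5, -15/2]
R5 ← R5 + R1: [0, 3, 4, -6]
R6 ← R6 − (1/4)·R1: [0, 3/4, 1, -3/2]
R3 ← R3 + (5/2)·R2: [0, 0, 0, 0]
R4 ← R4 + (2)·R2: [0, 0, 0, 0]
R5 ← R5 + (2)·R2: [0, 0, 0, 0]
R6 ← R6 + (1/2)·R2: [0, 0, 0, 0]
2 nonzero rows, so rank(T) = 2.
T has 4 columns; by rank–nullity, nullity = 4 − 2 = 2.

2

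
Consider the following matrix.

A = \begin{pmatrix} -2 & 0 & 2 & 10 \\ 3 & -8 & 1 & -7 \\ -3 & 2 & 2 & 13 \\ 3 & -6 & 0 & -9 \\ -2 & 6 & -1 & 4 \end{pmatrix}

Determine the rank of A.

2

Row reduce to echelon form.
R2 ← R2 + (3/2)·R1: [0, -8, 4, 8]
R3 ← R3 − (3/2)·R1: [0, 2, -1, -2]
R4 ← R4 + (3/2)·R1: [0, -6, 3, 6]
R5 ← R5 − R1: [0, 6, -3, -6]
R3 ← R3 + (1/4)·R2: [0, 0, 0, 0]
R4 ← R4 − (3/4)·R2: [0, 0, 0, 0]
R5 ← R5 + (3/4)·R2: [0, 0, 0, 0]
Echelon form has 2 nonzero rows, so rank(A) = 2.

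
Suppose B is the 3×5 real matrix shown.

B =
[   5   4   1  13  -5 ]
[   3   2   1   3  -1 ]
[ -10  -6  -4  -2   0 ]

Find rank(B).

Row reduce to echelon form.
R2 ← R2 − (3/5)·R1: [0, -2/5, 2/5, -24/5, 2]
R3 ← R3 + (2)·R1: [0, 2, -2, 24, -10]
R3 ← R3 + (5)·R2: [0, 0, 0, 0, 0]
Echelon form has 2 nonzero rows, so rank(B) = 2.

2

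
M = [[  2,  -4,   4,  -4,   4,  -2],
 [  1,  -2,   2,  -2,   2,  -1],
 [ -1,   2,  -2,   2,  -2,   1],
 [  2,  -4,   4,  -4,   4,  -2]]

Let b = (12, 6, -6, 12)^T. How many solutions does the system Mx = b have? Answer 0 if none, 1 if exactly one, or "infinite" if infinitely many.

infinite

Row reduce the augmented matrix [M | b].
R2 ← R2 − (1/2)·R1: [0, 0, 0, 0, 0, 0, 0]
R3 ← R3 + (1/2)·R1: [0, 0, 0, 0, 0, 0, 0]
R4 ← R4 − R1: [0, 0, 0, 0, 0, 0, 0]
The echelon form has 1 nonzero rows, and every pivot lies in the first 6 columns, so rank(M) = rank([M|b]) = 1.
The system is consistent.
rank = 1 < 6 unknowns, so there are infinitely many solutions.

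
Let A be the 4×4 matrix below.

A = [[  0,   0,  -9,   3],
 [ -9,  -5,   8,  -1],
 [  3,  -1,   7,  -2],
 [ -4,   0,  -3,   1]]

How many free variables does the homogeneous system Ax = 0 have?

1

Row reduce to echelon form.
Swap R1 ↔ R2
R3 ← R3 + (1/3)·R1: [0, -8/3, 29/3, -7/3]
R4 ← R4 − (4/9)·R1: [0, 20/9, -59/9, 13/9]
Swap R2 ↔ R3
R4 ← R4 + (5/6)·R2: [0, 0, 3/2, -1/2]
R4 ← R4 + (1/6)·R3: [0, 0, 0, 0]
3 nonzero rows, so rank(A) = 3.
A has 4 columns; by rank–nullity, nullity = 4 − 3 = 1.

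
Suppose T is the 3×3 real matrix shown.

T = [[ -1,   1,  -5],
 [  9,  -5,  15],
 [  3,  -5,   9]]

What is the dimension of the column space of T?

Row reduce to echelon form.
R2 ← R2 + (9)·R1: [0, 4, -30]
R3 ← R3 + (3)·R1: [0, -2, -6]
R3 ← R3 + (1/2)·R2: [0, 0, -21]
Echelon form has 3 nonzero rows, so rank(T) = 3.
The column space has dimension equal to the rank: 3.

3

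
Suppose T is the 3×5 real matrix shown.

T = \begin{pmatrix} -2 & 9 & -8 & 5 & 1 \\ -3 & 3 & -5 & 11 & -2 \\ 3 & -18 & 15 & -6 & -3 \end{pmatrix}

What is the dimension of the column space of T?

Row reduce to echelon form.
R2 ← R2 − (3/2)·R1: [0, -21/2, 7, 7/2, -7/2]
R3 ← R3 + (3/2)·R1: [0, -9/2, 3, 3/2, -3/2]
R3 ← R3 − (3/7)·R2: [0, 0, 0, 0, 0]
Echelon form has 2 nonzero rows, so rank(T) = 2.
The column space has dimension equal to the rank: 2.

2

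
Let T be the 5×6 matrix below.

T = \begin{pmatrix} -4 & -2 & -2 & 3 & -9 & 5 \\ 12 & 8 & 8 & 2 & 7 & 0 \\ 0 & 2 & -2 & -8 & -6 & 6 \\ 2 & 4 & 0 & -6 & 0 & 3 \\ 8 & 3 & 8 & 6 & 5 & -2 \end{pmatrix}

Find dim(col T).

Row reduce to echelon form.
R2 ← R2 + (3)·R1: [0, 2, 2, 11, -20, 15]
R4 ← R4 + (1/2)·R1: [0, 3, -1, -9/2, -9/2, 11/2]
R5 ← R5 + (2)·R1: [0, -1, 4, 12, -13, 8]
R3 ← R3 − R2: [0, 0, -4, -19, 14, -9]
R4 ← R4 − (3/2)·R2: [0, 0, -4, -21, 51/2, -17]
R5 ← R5 + (1/2)·R2: [0, 0, 5, 35/2, -23, 31/2]
R4 ← R4 − R3: [0, 0, 0, -2, 23/2, -8]
R5 ← R5 + (5/4)·R3: [0, 0, 0, -25/4, -11/2, 17/4]
R5 ← R5 − (25/8)·R4: [0, 0, 0, 0, -663/16, 117/4]
Echelon form has 5 nonzero rows, so rank(T) = 5.
The column space has dimension equal to the rank: 5.

5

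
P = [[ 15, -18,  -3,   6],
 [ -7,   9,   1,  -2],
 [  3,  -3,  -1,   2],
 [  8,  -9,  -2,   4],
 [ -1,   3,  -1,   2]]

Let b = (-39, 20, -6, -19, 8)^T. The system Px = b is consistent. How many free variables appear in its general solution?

2

Row reduce the augmented matrix [P | b].
R2 ← R2 + (7/15)·R1: [0, 3/5, -2/5, 4/5, 9/5]
R3 ← R3 − (1/5)·R1: [0, 3/5, -2/5, 4/5, 9/5]
R4 ← R4 − (8/15)·R1: [0, 3/5, -2/5, 4/5, 9/5]
R5 ← R5 + (1/15)·R1: [0, 9/5, -6/5, 12/5, 27/5]
R3 ← R3 − R2: [0, 0, 0, 0, 0]
R4 ← R4 − R2: [0, 0, 0, 0, 0]
R5 ← R5 − (3)·R2: [0, 0, 0, 0, 0]
The echelon form has 2 nonzero rows, and every pivot lies in the first 4 columns, so rank(P) = rank([P|b]) = 2.
The system is consistent.
Free variables = (unknowns) − (rank) = 4 − 2 = 2.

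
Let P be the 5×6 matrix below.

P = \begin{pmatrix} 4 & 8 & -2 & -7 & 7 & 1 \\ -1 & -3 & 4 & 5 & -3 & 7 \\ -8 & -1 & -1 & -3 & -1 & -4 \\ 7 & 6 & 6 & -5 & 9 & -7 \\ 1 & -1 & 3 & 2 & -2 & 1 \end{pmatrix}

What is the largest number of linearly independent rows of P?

Row reduce to echelon form.
R2 ← R2 + (1/4)·R1: [0, -1, 7/2, 13/4, -5/4, 29/4]
R3 ← R3 + (2)·R1: [0, 15, -5, -17, 13, -2]
R4 ← R4 − (7/4)·R1: [0, -8, 19/2, 29/4, -13/4, -35/4]
R5 ← R5 − (1/4)·R1: [0, -3, 7/2, 15/4, -15/4, 3/4]
R3 ← R3 + (15)·R2: [0, 0, 95/2, 127/4, -23/4, 427/4]
R4 ← R4 − (8)·R2: [0, 0, -37/2, -75/4, 27/4, -267/4]
R5 ← R5 − (3)·R2: [0, 0, -7, -6, 0, -21]
R4 ← R4 + (37/95)·R3: [0, 0, 0, -1213/190, 857/190, -4783/190]
R5 ← R5 + (14/95)·R3: [0, 0, 0, -251/190, -161/190, -1001/190]
R5 ← R5 − (251/1213)·R4: [0, 0, 0, 0, -2160/1213, -72/1213]
Echelon form has 5 nonzero rows, so rank(P) = 5.
The rank gives the maximum number of linearly independent rows: 5.

5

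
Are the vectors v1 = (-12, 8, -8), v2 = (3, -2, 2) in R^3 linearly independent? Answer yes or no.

Form the matrix with these vectors as rows and row reduce.
R2 ← R2 + (1/4)·R1: [0, 0, 0]
1 nonzero row, so the 2 vectors span a space of dimension 1.
Since 1 < 2, the vectors are linearly dependent.

no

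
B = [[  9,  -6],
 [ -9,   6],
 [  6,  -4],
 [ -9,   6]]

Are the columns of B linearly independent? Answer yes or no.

Row reduce B to echelon form.
R2 ← R2 + R1: [0, 0]
R3 ← R3 − (2/3)·R1: [0, 0]
R4 ← R4 + R1: [0, 0]
1 pivot among 2 columns.
Only 1 < 2 pivot columns, so the columns are linearly dependent.

no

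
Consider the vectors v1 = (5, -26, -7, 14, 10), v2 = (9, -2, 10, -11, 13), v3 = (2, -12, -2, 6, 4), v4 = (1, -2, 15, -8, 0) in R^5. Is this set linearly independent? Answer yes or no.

Form the matrix with these vectors as rows and row reduce.
R2 ← R2 − (9/5)·R1: [0, 224/5, 113/5, -181/5, -5]
R3 ← R3 − (2/5)·R1: [0, -8/5, 4/5, 2/5, 0]
R4 ← R4 − (1/5)·R1: [0, 16/5, 82/5, -54/5, -2]
R3 ← R3 + (1/28)·R2: [0, 0, 45/28, -25/28, -5/28]
R4 ← R4 − (1/14)·R2: [0, 0, 207/14, -115/14, -23/14]
R4 ← R4 − (46/5)·R3: [0, 0, 0, 0, 0]
3 nonzero rows, so the 4 vectors span a space of dimension 3.
Since 3 < 4, the vectors are linearly dependent.

no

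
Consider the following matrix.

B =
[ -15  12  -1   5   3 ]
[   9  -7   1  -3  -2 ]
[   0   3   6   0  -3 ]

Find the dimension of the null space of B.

Row reduce to echelon form.
R2 ← R2 + (3/5)·R1: [0, 1/5, 2/5, 0, -1/5]
R3 ← R3 − (15)·R2: [0, 0, 0, 0, 0]
2 nonzero rows, so rank(B) = 2.
B has 5 columns; by rank–nullity, nullity = 5 − 2 = 3.

3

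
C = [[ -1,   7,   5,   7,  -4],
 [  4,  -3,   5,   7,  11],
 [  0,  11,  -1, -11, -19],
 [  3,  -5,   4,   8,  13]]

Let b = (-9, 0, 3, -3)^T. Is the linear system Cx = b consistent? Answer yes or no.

Row reduce the augmented matrix [C | b].
R2 ← R2 + (4)·R1: [0, 25, 25, 35, -5, -36]
R4 ← R4 + (3)·R1: [0, 16, 19, 29, 1, -30]
R3 ← R3 − (11/25)·R2: [0, 0, -12, -132/5, -84/5, 471/25]
R4 ← R4 − (16/25)·R2: [0, 0, 3, 33/5, 21/5, -174/25]
R4 ← R4 + (1/4)·R3: [0, 0, 0, 0, 0, -9/4]
The echelon form has 4 nonzero rows; the last pivot sits in the augmented column, so rank(C) = 3 but rank([C|b]) = 4.
Since the ranks differ, the system is inconsistent.

no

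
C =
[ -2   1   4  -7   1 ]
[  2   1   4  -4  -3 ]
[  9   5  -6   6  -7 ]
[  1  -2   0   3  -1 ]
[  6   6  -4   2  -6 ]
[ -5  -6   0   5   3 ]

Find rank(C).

5

Row reduce to echelon form.
R2 ← R2 + R1: [0, 2, 8, -11, -2]
R3 ← R3 + (9/2)·R1: [0, 19/2, 12, -51/2, -5/2]
R4 ← R4 + (1/2)·R1: [0, -3/2, 2, -1/2, -1/2]
R5 ← R5 + (3)·R1: [0, 9, 8, -19, -3]
R6 ← R6 − (5/2)·R1: [0, -17/2, -10, 45/2, 1/2]
R3 ← R3 − (19/4)·R2: [0, 0, -26, 107/4, 7]
R4 ← R4 + (3/4)·R2: [0, 0, 8, -35/4, -2]
R5 ← R5 − (9/2)·R2: [0, 0, -28, 61/2, 6]
R6 ← R6 + (17/4)·R2: [0, 0, 24, -97/4, -8]
R4 ← R4 + (4/13)·R3: [0, 0, 0, -27/52, 2/13]
R5 ← R5 − (14/13)·R3: [0, 0, 0, 22/13, -20/13]
R6 ← R6 + (12/13)·R3: [0, 0, 0, 23/52, -20/13]
R5 ← R5 + (88/27)·R4: [0, 0, 0, 0, -28/27]
R6 ← R6 + (23/27)·R4: [0, 0, 0, 0, -38/27]
R6 ← R6 − (19/14)·R5: [0, 0, 0, 0, 0]
Echelon form has 5 nonzero rows, so rank(C) = 5.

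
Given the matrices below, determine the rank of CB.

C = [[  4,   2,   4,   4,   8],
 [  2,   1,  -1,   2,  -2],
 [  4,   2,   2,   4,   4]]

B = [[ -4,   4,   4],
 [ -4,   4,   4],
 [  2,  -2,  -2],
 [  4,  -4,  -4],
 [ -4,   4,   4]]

First compute CB:
[[-32,  32,  32],
 [  2,  -2,  -2],
 [-20,  20,  20]]
Now row reduce the product.
R2 ← R2 + (1/16)·R1: [0, 0, 0]
R3 ← R3 − (5/8)·R1: [0, 0, 0]
1 nonzero row, so rank(CB) = 1.

1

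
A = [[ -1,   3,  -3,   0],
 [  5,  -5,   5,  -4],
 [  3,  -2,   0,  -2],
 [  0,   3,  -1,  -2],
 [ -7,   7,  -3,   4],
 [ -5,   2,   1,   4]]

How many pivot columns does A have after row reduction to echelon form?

Row reduce to echelon form.
R2 ← R2 + (5)·R1: [0, 10, -10, -4]
R3 ← R3 + (3)·R1: [0, 7, -9, -2]
R5 ← R5 − (7)·R1: [0, -14, 18, 4]
R6 ← R6 − (5)·R1: [0, -13, 16, 4]
R3 ← R3 − (7/10)·R2: [0, 0, -2, 4/5]
R4 ← R4 − (3/10)·R2: [0, 0, 2, -4/5]
R5 ← R5 + (7/5)·R2: [0, 0, 4, -8/5]
R6 ← R6 + (13/10)·R2: [0, 0, 3, -6/5]
R4 ← R4 + R3: [0, 0, 0, 0]
R5 ← R5 + (2)·R3: [0, 0, 0, 0]
R6 ← R6 + (3/2)·R3: [0, 0, 0, 0]
Echelon form has 3 nonzero rows, so rank(A) = 3.
Each nonzero row contributes one pivot column: 3 pivot columns.

3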